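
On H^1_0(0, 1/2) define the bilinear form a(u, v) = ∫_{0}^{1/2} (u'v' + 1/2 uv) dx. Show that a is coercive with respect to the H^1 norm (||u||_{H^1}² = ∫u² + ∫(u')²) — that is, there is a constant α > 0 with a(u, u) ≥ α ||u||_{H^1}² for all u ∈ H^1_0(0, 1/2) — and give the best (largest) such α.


α = (1 + 8*π^2)/(2*(1 + 4*π^2))

Coercivity of a(·,·) on H^1_0(0, 1/2) means a(u, u) ≥ α ||u||_{H^1}² for every u ∈ H^1_0.
The interval has length L = 1/2, and Poincaré/coercivity depend only on L. Here a(u, u) = ∫(u')² + (1/2)·∫u².
Here 0 < c = 1/2 < 1. The condition a(u,u) ≥ α||u||_{H^1}² reads (1−α)∫(u')² ≥ (α−c)∫u². Any admissible α is ≤ 1 (rapidly oscillating u have ∫u²/∫(u')² → 0), and α = 1 would force 0 ≥ (1−c)∫u², impossible since c < 1; so 1−α > 0. By the sharp Poincaré inequality on H^1_0 of an interval of length L, ∫(u')² ≥ (π/L)²∫u² with equality for the first sine mode sin(π(x−x₀)/L) (x₀ the left endpoint), so the inequality holds for all u iff (1−α)(π/L)² ≥ α − c, i.e. α ≤ ((π/L)² + c)/((π/L)² + 1) = (1 + c(L/π)²)/(1 + (L/π)²). With (π/L)² = 4*π^2 and c = 1/2, the largest admissible constant is α = ((π/L)² + c)/((π/L)² + 1).
Simplifying, α = (1 + 8*π^2)/(2*(1 + 4*π^2)).


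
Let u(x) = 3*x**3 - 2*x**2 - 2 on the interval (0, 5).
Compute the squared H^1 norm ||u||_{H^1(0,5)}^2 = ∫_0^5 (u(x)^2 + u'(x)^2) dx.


||u||_{H^1}^2 = 771515/7

The H^1 norm (squared) on an interval (0, L) is
  ||u||_{H^1}^2 = ∫_0^L u(x)^2 dx + ∫_0^L u'(x)^2 dx.
Compute u'(x) = 9*x**2 - 4*x.
Then u(x)^2 = 9*x**6 - 12*x**5 + 4*x**4 - 12*x**3 + 8*x**2 + 4 and u'(x)^2 = 81*x**4 - 72*x**3 + 16*x**2.
Integrate each monomial from 0 to 5 using ∫_0^5 c·x^n dx = c·5^(n+1)/(n+1):
  ∫_0^5 u(x)^2 dx = ∫_0^5 (9*x^6 - 12*x^5 + 4*x^4 - 12*x^3 + 8*x^2 + 4) dx. Term by term:
    ∫_0^5 9*x^6 dx = 703125/7;  ∫_0^5 -12*x^5 dx = -31250;  ∫_0^5 4*x^4 dx = 2500;
    ∫_0^5 -12*x^3 dx = -1875;  ∫_0^5 8*x^2 dx = 1000/3;  ∫_0^5 4 dx = 20.
  Sum: 703125/7 − 31250 + 2500 − 1875 + 1000/3 + 20 = 1473670/21.
  ∫_0^5 u'(x)^2 dx = ∫_0^5 (81*x^4 - 72*x^3 + 16*x^2) dx. Term by term:
    ∫_0^5 81*x^4 dx = 50625;  ∫_0^5 -72*x^3 dx = -11250;  ∫_0^5 16*x^2 dx = 2000/3.
  Sum: 50625 − 11250 + 2000/3 = 120125/3.
Adding: ||u||_{H^1}^2 = 1473670/21 + 120125/3 = 771515/7.


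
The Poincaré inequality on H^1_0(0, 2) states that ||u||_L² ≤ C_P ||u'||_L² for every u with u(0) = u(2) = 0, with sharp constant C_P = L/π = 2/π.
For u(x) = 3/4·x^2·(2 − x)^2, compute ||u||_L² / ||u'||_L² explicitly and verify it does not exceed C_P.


||u||_L² / ||u'||_L² = sqrt(3)/3 < C_P = 2/π.

u(x) = 3/4·x^2·(2 − x)^2, so u'(x) = 3*x*(x - 2)*(x - 1).
u(x) = 3/4·x^2·(2 − x)^2 vanishes at x = 0 and x = 2, so u ∈ H^1_0(0, 2). Differentiate via the product rule and integrate the resulting polynomials term by term.
  ∫_0^2 u² dx = ∫_0^2 (9*x^8/16 - 9*x^7/2 + 27*x^6/2 - 18*x^5 + 9*x^4) dx. Term by term:
    ∫_0^2 9*x^8/16 dx = 32;  ∫_0^2 -9*x^7/2 dx = -144;  ∫_0^2 27*x^6/2 dx = 1728/7;
    ∫_0^2 -18*x^5 dx = -192;  ∫_0^2 9*x^4 dx = 288/5.
  Sum: 32 − 144 + 1728/7 − 192 + 288/5 = 16/35.
  ∫_0^2 (u')² dx = ∫_0^2 (9*x^6 - 54*x^5 + 117*x^4 - 108*x^3 + 36*x^2) dx. Term by term:
    ∫_0^2 9*x^6 dx = 1152/7;  ∫_0^2 -54*x^5 dx = -576;  ∫_0^2 117*x^4 dx = 3744/5;
    ∫_0^2 -108*x^3 dx = -432;  ∫_0^2 36*x^2 dx = 96.
  Sum: 1152/7 − 576 + 3744/5 − 432 + 96 = 48/35.
∫_0^2 u² dx = 16/35, so ||u||_L² = 4*sqrt(35)/35.
∫_0^2 (u')² dx = 48/35, so ||u'||_L² = 4*sqrt(105)/35.
Ratio ||u||_L² / ||u'||_L² = sqrt(3)/3.
Sharp Poincaré constant on H^1_0(0, 2) is C_P = L/π = 2/π, achieved by sin(π/2·x).
A polynomial bump cannot attain the sharp Poincaré constant (only the first sine eigenfunction does), so the ratio is strictly less than C_P, consistent with ||u||_L² ≤ C_P ||u'||_L².


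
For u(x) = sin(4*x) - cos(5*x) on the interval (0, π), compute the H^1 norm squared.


||u||_{H^1(0,π)}^2 = 416/9 + 43*π/2

u'(x) = 5*sin(5*x) + 4*cos(4*x).
Expand u² and (u')² and integrate term by term on (0, π), using: for integers n ≥ 1, ∫_0^π sin²(nx) dx = ∫_0^π cos²(nx) dx = π/2; for n ≠ n', ∫_0^π sin(nx)sin(n'x) dx = ∫_0^π cos(nx)cos(n'x) dx = 0; and by product-to-sum, ∫_0^π sin(nx)cos(n'x) dx = ½∫_0^π [sin((n+n')x) + sin((n−n')x)] dx, which is 0 when n+n' is even and 2n/(n²−n'²) when n+n' is odd (it need not vanish on (0, π)).
  u² squared terms: (-1)²·∫cos(5x)² dx = 1·π/2 = π/2;  (1)²·∫sin(4x)² dx = 1·π/2 = π/2.
  u² cross terms: 2·(-1)·(1)·∫cos(5x)·sin(4x) dx = -2·(-8/9) = 16/9.
  So ∫_0^π u² dx = π/2 + π/2 + 16/9 = 16/9 + π.
  (u')² squared terms: (4)²·∫cos(4x)² dx = 16·π/2 = 8*π;  (5)²·∫sin(5x)² dx = 25·π/2 = 25*π/2.
  (u')² cross terms: 2·(4)·(5)·∫cos(4x)·sin(5x) dx = 40·(10/9) = 400/9.
  So ∫_0^π (u')² dx = 8*π + 25*π/2 + 400/9 = 400/9 + 41*π/2.
||u||_{H^1}^2 = (16/9 + π) + (400/9 + 41*π/2) = 416/9 + 43*π/2.


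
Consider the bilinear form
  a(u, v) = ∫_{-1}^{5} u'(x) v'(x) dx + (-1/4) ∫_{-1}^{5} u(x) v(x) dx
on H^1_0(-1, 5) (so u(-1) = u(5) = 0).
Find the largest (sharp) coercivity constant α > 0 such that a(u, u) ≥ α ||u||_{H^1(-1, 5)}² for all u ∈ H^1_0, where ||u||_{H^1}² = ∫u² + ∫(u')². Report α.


α = (-9 + π^2)/(π^2 + 36)

Coercivity of a(·,·) on H^1_0(-1, 5) means a(u, u) ≥ α ||u||_{H^1}² for every u ∈ H^1_0.
The interval has length L = 6, and Poincaré/coercivity depend only on L. Here a(u, u) = ∫(u')² + (-1/4)·∫u².
Here c = -1/4 < 0 with |c| < (π/L)² = π^2/36, so coercivity still holds. The condition a(u,u) ≥ α||u||_{H^1}² reads (1−α)∫(u')² ≥ (α−c)∫u². Any admissible α is ≤ 1 (rapidly oscillating u have ∫u²/∫(u')² → 0), and α = 1 would force 0 ≥ (1−c)∫u², impossible since c < 1; so 1−α > 0. By the sharp Poincaré inequality on H^1_0 of an interval of length L, ∫(u')² ≥ (π/L)²∫u² with equality for the first sine mode sin(π(x−x₀)/L) (x₀ the left endpoint), so the inequality holds for all u iff (1−α)(π/L)² ≥ α − c, i.e. α ≤ ((π/L)² + c)/((π/L)² + 1) = (1 + c(L/π)²)/(1 + (L/π)²). (Direct route, valid since c ≤ 0: Poincaré gives c∫u² ≥ c(L/π)²∫(u')², so a(u,u) ≥ (1 + c(L/π)²)∫(u')², while ||u||_{H^1}² ≤ (1 + (L/π)²)∫(u')²; dividing yields the same α.) With (π/L)² = π^2/36 and c = -1/4, the largest admissible constant is α = ((π/L)² + c)/((π/L)² + 1).
Simplifying, α = (-9 + π^2)/(π^2 + 36).


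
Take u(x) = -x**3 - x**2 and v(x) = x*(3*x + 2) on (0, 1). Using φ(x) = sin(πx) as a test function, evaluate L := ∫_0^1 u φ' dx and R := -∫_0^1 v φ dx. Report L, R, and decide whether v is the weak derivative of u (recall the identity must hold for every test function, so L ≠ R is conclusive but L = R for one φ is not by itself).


LHS = -12/π^3 + 5/π, RHS = -5/π + 12/π^3. No, v is not the weak derivative of u.

u(x) = -x**3 - x**2, classical derivative u'(x) = -3*x**2 - 2*x.
φ(x) = sin(πx), so φ'(x) = π*cos(π*x).
Note φ(0) = φ(1) = 0, so the boundary term u·φ vanishes.
LHS = ∫_0^1 u(x) φ'(x) dx = ∫_0^1 (-π*x^3*cos(π*x) - π*x^2*cos(π*x)) dx. Term by term:
  ∫_0^1 -π*x^2*cos(π*x) dx = 2/π;  ∫_0^1 -π*x^3*cos(π*x) dx = -12/π^3 + 3/π.
Sum: 2/π + -12/π^3 + 3/π = -12/π^3 + 5/π.
So LHS = -12/π^3 + 5/π.
∫_0^1 v(x) φ(x) dx = ∫_0^1 (3*x^2*sin(π*x) + 2*x*sin(π*x)) dx. Term by term:
  ∫_0^1 2*x*sin(π*x) dx = 2/π;  ∫_0^1 3*x^2*sin(π*x) dx = -12/π^3 + 3/π.
Sum: 2/π + -12/π^3 + 3/π = -12/π^3 + 5/π.
So RHS = -∫_0^1 v(x) φ(x) dx = -5/π + 12/π^3.
LHS − RHS = -24/π^3 + 10/π ≠ 0, so the identity fails.
(For a valid weak derivative the identity must hold for EVERY test function, in particular this one. The failure shows v is NOT the weak derivative of u.)
Correct weak derivative would be u'(x) = -3*x**2 - 2*x.


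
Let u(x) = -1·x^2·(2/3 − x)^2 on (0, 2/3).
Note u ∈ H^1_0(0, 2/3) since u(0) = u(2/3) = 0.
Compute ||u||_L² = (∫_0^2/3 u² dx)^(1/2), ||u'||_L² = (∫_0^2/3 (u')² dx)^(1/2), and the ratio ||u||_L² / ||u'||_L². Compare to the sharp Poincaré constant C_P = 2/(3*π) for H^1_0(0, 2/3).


||u||_L² / ||u'||_L² = sqrt(3)/9 < C_P = 2/(3*π).

u(x) = -1·x^2·(2/3 − x)^2, so u'(x) = 4*x*(-9*x^2 + 9*x - 2)/9.
u(x) = -1·x^2·(2/3 − x)^2 vanishes at x = 0 and x = 2/3, so u ∈ H^1_0(0, 2/3). Differentiate via the product rule and integrate the resulting polynomials term by term.
  ∫_0^2/3 u² dx = ∫_0^2/3 (x^8 - 8*x^7/3 + 8*x^6/3 - 32*x^5/27 + 16*x^4/81) dx. Term by term:
    ∫_0^2/3 x^8 dx = 512/177147;  ∫_0^2/3 -8*x^7/3 dx = -256/19683;  ∫_0^2/3 8*x^6/3 dx = 1024/45927;
    ∫_0^2/3 -32*x^5/27 dx = -1024/59049;  ∫_0^2/3 16*x^4/81 dx = 512/98415.
  Sum: 512/177147 − 256/19683 + 1024/45927 − 1024/59049 + 512/98415 = 256/6200145.
  ∫_0^2/3 (u')² dx = ∫_0^2/3 (16*x^6 - 32*x^5 + 208*x^4/9 - 64*x^3/9 + 64*x^2/81) dx. Term by term:
    ∫_0^2/3 16*x^6 dx = 2048/15309;  ∫_0^2/3 -32*x^5 dx = -1024/2187;  ∫_0^2/3 208*x^4/9 dx = 6656/10935;
    ∫_0^2/3 -64*x^3/9 dx = -256/729;  ∫_0^2/3 64*x^2/81 dx = 512/6561.
  Sum: 2048/15309 − 1024/2187 + 6656/10935 − 256/729 + 512/6561 = 256/229635.
∫_0^2/3 u² dx = 256/6200145, so ||u||_L² = 16*sqrt(105)/25515.
∫_0^2/3 (u')² dx = 256/229635, so ||u'||_L² = 16*sqrt(35)/2835.
Ratio ||u||_L² / ||u'||_L² = sqrt(3)/9.
Sharp Poincaré constant on H^1_0(0, 2/3) is C_P = L/π = 2/(3*π), achieved by sin(3*π/2·x).
A polynomial bump cannot attain the sharp Poincaré constant (only the first sine eigenfunction does), so the ratio is strictly less than C_P, consistent with ||u||_L² ≤ C_P ||u'||_L².


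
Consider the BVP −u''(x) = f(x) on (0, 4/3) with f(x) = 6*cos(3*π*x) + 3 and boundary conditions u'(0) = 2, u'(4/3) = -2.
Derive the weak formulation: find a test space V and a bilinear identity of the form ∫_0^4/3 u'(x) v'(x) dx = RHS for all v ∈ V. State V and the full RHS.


V = H^1(0, 4/3) (v unrestricted at boundary; u is determined up to an additive constant); weak form: ∫_0^4/3 u'v' dx = ∫_0^4/3 (6*cos(3*π*x) + 3) v dx − 2·v(4/3) − 2·v(0) for all v ∈ V.

Multiply both sides by a test function v and integrate from 0 to 4/3:
  ∫_0^4/3 −u''(x) v(x) dx = ∫_0^4/3 f(x) v(x) dx.
Integrate the LHS by parts once:
  ∫_0^4/3 −u'' v dx = −[u'(x) v(x)]_0^4/3 + ∫_0^4/3 u'(x) v'(x) dx.
Thus ∫_0^4/3 u'(x) v'(x) dx = ∫_0^4/3 f(x) v(x) dx + [u'(x) v(x)]_0^4/3.
Choose V so that boundary terms are either known or forced to vanish.
u has inhomogeneous Neumann u'(0) = 2, u'(4/3) = -2. [u' v]_0^4/3 = (-2)·v(4/3) − (2)·v(0) = − 2·v(4/3) − 2·v(0). Take V = H^1(0, 4/3); boundary term becomes part of RHS.
Weak formulation: find u (satisfying any essential BC) such that ∫_0^4/3 u'(x) v'(x) dx = ∫_0^4/3 f v dx − 2·v(4/3) − 2·v(0) for all v ∈ V (Neumann data are natural BCs: they enter the RHS as boundary terms).
Substituting f(x) = 6*cos(3*π*x) + 3, the right-hand side is ∫_0^4/3 (6*cos(3*π*x) + 3) v dx − 2·v(4/3) − 2·v(0).
Compatibility check (pure Neumann): taking v ≡ 1 ∈ V gives 0 = ∫_0^4/3 f dx + (-2) − (2), i.e. ∫_0^4/3 f dx must equal u'(0) − u'(4/3) = 4. Indeed ∫_0^4/3 (6*cos(3*π*x) + 3) dx = 4, so the data are compatible. The solution is then unique only up to an additive constant (fix it e.g. by requiring ∫_0^4/3 u dx = 0).


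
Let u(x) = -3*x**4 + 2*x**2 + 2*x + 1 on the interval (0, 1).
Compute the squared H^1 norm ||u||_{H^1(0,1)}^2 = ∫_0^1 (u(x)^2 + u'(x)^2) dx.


||u||_{H^1}^2 = 394/35

The H^1 norm (squared) on an interval (0, L) is
  ||u||_{H^1}^2 = ∫_0^L u(x)^2 dx + ∫_0^L u'(x)^2 dx.
Compute u'(x) = -12*x**3 + 4*x + 2.
Then u(x)^2 = 9*x**8 - 12*x**6 - 12*x**5 - 2*x**4 + 8*x**3 + 8*x**2 + 4*x + 1 and u'(x)^2 = 144*x**6 - 96*x**4 - 48*x**3 + 16*x**2 + 16*x + 4.
Integrate each monomial from 0 to 1 using ∫_0^1 c·x^n dx = c·1^(n+1)/(n+1):
  ∫_0^1 u(x)^2 dx = ∫_0^1 (9*x^8 - 12*x^6 - 12*x^5 - 2*x^4 + 8*x^3 + 8*x^2 + 4*x + 1) dx. Term by term:
    ∫_0^1 9*x^8 dx = 1;  ∫_0^1 -12*x^6 dx = -12/7;  ∫_0^1 -12*x^5 dx = -2;
    ∫_0^1 -2*x^4 dx = -2/5;  ∫_0^1 8*x^3 dx = 2;  ∫_0^1 8*x^2 dx = 8/3;
    ∫_0^1 4*x dx = 2;  ∫_0^1 1 dx = 1.
  Sum: 1 − 12/7 − 2 − 2/5 + 2 + 8/3 + 2 + 1 = 478/105.
  ∫_0^1 u'(x)^2 dx = ∫_0^1 (144*x^6 - 96*x^4 - 48*x^3 + 16*x^2 + 16*x + 4) dx. Term by term:
    ∫_0^1 144*x^6 dx = 144/7;  ∫_0^1 -96*x^4 dx = -96/5;  ∫_0^1 -48*x^3 dx = -12;
    ∫_0^1 16*x^2 dx = 16/3;  ∫_0^1 16*x dx = 8;  ∫_0^1 4 dx = 4.
  Sum: 144/7 − 96/5 − 12 + 16/3 + 8 + 4 = 704/105.
Adding: ||u||_{H^1}^2 = 478/105 + 704/105 = 394/35.


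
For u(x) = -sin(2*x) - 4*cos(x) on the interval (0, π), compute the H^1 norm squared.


||u||_{H^1(0,π)}^2 = 64/3 + 37*π/2

u'(x) = 4*sin(x) - 2*cos(2*x).
Expand u² and (u')² and integrate term by term on (0, π), using: for integers n ≥ 1, ∫_0^π sin²(nx) dx = ∫_0^π cos²(nx) dx = π/2; for n ≠ n', ∫_0^π sin(nx)sin(n'x) dx = ∫_0^π cos(nx)cos(n'x) dx = 0; and by product-to-sum, ∫_0^π sin(nx)cos(n'x) dx = ½∫_0^π [sin((n+n')x) + sin((n−n')x)] dx, which is 0 when n+n' is even and 2n/(n²−n'²) when n+n' is odd (it need not vanish on (0, π)).
  u² squared terms: (-1)²·∫sin(2x)² dx = 1·π/2 = π/2;  (-4)²·∫cos(x)² dx = 16·π/2 = 8*π.
  u² cross terms: 2·(-1)·(-4)·∫sin(2x)·cos(x) dx = 8·(4/3) = 32/3.
  So ∫_0^π u² dx = π/2 + 8*π + 32/3 = 32/3 + 17*π/2.
  (u')² squared terms: (-2)²·∫cos(2x)² dx = 4·π/2 = 2*π;  (4)²·∫sin(x)² dx = 16·π/2 = 8*π.
  (u')² cross terms: 2·(-2)·(4)·∫cos(2x)·sin(x) dx = -16·(-2/3) = 32/3.
  So ∫_0^π (u')² dx = 2*π + 8*π + 32/3 = 32/3 + 10*π.
||u||_{H^1}^2 = (32/3 + 17*π/2) + (32/3 + 10*π) = 64/3 + 37*π/2.


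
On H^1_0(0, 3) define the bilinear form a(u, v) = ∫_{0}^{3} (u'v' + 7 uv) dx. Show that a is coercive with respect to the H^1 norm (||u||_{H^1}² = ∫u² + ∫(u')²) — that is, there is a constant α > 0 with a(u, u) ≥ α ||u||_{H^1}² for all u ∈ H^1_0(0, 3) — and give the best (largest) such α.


α = 1

Coercivity of a(·,·) on H^1_0(0, 3) means a(u, u) ≥ α ||u||_{H^1}² for every u ∈ H^1_0.
The interval has length L = 3, and Poincaré/coercivity depend only on L. Here a(u, u) = ∫(u')² + (7)·∫u².
Here c = 7 ≥ 1, so a(u,u) = ∫(u')² + c∫u² ≥ ∫(u')² + ∫u² = ||u||_{H^1}², i.e. α = 1 works. No larger α is possible: a(u,u) ≥ α||u||_{H^1}² means (1−α)∫(u')² ≥ (α−c)∫u², and for the modes u_n = sin(nπ(x−x₀)/L) (x₀ the left endpoint) one has ∫u_n²/∫(u_n')² = (L/(nπ))² → 0, so a(u_n,u_n)/||u_n||_{H^1}² → 1. Hence the optimal constant is α = 1.
Therefore α = 1.


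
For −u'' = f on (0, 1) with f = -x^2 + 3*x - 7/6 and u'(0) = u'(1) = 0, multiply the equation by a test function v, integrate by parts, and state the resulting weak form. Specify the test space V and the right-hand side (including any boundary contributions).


V = H^1(0, 1) (no boundary constraint on v; u is determined up to an additive constant); weak form: ∫_0^1 u'v' dx = ∫_0^1 (-x^2 + 3*x - 7/6) v dx for all v ∈ V.

Multiply both sides by a test function v and integrate from 0 to 1:
  ∫_0^1 −u''(x) v(x) dx = ∫_0^1 f(x) v(x) dx.
Integrate the LHS by parts once:
  ∫_0^1 −u'' v dx = −[u'(x) v(x)]_0^1 + ∫_0^1 u'(x) v'(x) dx.
Thus ∫_0^1 u'(x) v'(x) dx = ∫_0^1 f(x) v(x) dx + [u'(x) v(x)]_0^1.
Choose V so that boundary terms are either known or forced to vanish.
u has homogeneous Neumann: u'(0) = u'(1) = 0. So [u' v]_0^1 = 0·v(1) − 0·v(0) = 0 for any v; take V = H^1(0, 1).
Weak formulation: find u (satisfying any essential BC) such that ∫_0^1 u'(x) v'(x) dx = ∫_0^1 f v dx for all v ∈ V (homogeneous Neumann, so boundary terms vanish).
Substituting f(x) = -x^2 + 3*x - 7/6, the right-hand side is ∫_0^1 (-x^2 + 3*x - 7/6) v dx.
Compatibility check (pure Neumann): taking v ≡ 1 ∈ V gives 0 = ∫_0^1 f dx + (0) − (0), i.e. ∫_0^1 f dx must equal u'(0) − u'(1) = 0. Indeed ∫_0^1 (-x^2 + 3*x - 7/6) dx = 0, so the data are compatible. The solution is then unique only up to an additive constant (fix it e.g. by requiring ∫_0^1 u dx = 0).


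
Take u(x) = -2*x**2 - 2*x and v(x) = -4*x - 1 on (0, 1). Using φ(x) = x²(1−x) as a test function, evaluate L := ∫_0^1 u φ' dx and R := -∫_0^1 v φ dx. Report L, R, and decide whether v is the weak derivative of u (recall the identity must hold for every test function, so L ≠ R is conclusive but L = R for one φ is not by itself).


LHS = 11/30, RHS = 17/60. No, v is not the weak derivative of u.

u(x) = -2*x**2 - 2*x, classical derivative u'(x) = -4*x - 2.
φ(x) = x²(1−x), so φ'(x) = x*(2 - 3*x).
Note φ(0) = φ(1) = 0, so the boundary term u·φ vanishes.
LHS = ∫_0^1 u(x) φ'(x) dx = ∫_0^1 (6*x^4 + 2*x^3 - 4*x^2) dx. Term by term:
  ∫_0^1 6*x^4 dx = 6/5;  ∫_0^1 2*x^3 dx = 1/2;  ∫_0^1 -4*x^2 dx = -4/3.
Sum: 6/5 + 1/2 − 4/3 = 11/30.
So LHS = 11/30.
∫_0^1 v(x) φ(x) dx = ∫_0^1 (4*x^4 - 3*x^3 - x^2) dx. Term by term:
  ∫_0^1 4*x^4 dx = 4/5;  ∫_0^1 -3*x^3 dx = -3/4;  ∫_0^1 -x^2 dx = -1/3.
Sum: 4/5 − 3/4 − 1/3 = -17/60.
So RHS = -∫_0^1 v(x) φ(x) dx = 17/60.
LHS − RHS = 1/12 ≠ 0, so the identity fails.
(For a valid weak derivative the identity must hold for EVERY test function, in particular this one. The failure shows v is NOT the weak derivative of u.)
Correct weak derivative would be u'(x) = -4*x - 2.


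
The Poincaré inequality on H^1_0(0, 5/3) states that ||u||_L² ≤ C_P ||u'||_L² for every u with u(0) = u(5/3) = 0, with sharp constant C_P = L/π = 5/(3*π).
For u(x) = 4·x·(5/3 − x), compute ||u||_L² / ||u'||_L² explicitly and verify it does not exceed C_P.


||u||_L² / ||u'||_L² = sqrt(10)/6 < C_P = 5/(3*π).

u(x) = 4·x·(5/3 − x), so u'(x) = 20/3 - 8*x.
u(x) = 4·x·(5/3 − x) vanishes at x = 0 and x = 5/3, so u ∈ H^1_0(0, 5/3). Differentiate via the product rule and integrate the resulting polynomials term by term.
  ∫_0^5/3 u² dx = ∫_0^5/3 (16*x^4 - 160*x^3/3 + 400*x^2/9) dx. Term by term:
    ∫_0^5/3 16*x^4 dx = 10000/243;  ∫_0^5/3 -160*x^3/3 dx = -25000/243;  ∫_0^5/3 400*x^2/9 dx = 50000/729.
  Sum: 10000/243 − 25000/243 + 50000/729 = 5000/729.
  ∫_0^5/3 (u')² dx = ∫_0^5/3 (64*x^2 - 320*x/3 + 400/9) dx. Term by term:
    ∫_0^5/3 64*x^2 dx = 8000/81;  ∫_0^5/3 -320*x/3 dx = -4000/27;  ∫_0^5/3 400/9 dx = 2000/27.
  Sum: 8000/81 − 4000/27 + 2000/27 = 2000/81.
∫_0^5/3 u² dx = 5000/729, so ||u||_L² = 50*sqrt(2)/27.
∫_0^5/3 (u')² dx = 2000/81, so ||u'||_L² = 20*sqrt(5)/9.
Ratio ||u||_L² / ||u'||_L² = sqrt(10)/6.
Sharp Poincaré constant on H^1_0(0, 5/3) is C_P = L/π = 5/(3*π), achieved by sin(3*π/5·x).
A polynomial bump cannot attain the sharp Poincaré constant (only the first sine eigenfunction does), so the ratio is strictly less than C_P, consistent with ||u||_L² ≤ C_P ||u'||_L².


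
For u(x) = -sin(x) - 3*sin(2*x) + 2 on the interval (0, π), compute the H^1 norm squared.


||u||_{H^1(0,π)}^2 = -8 + 55*π/2

u'(x) = -cos(x) - 6*cos(2*x).
Expand u² and (u')² and integrate term by term on (0, π), using: for integers n ≥ 1, ∫_0^π sin²(nx) dx = ∫_0^π cos²(nx) dx = π/2; for n ≠ n', ∫_0^π sin(nx)sin(n'x) dx = ∫_0^π cos(nx)cos(n'x) dx = 0; and by product-to-sum, ∫_0^π sin(nx)cos(n'x) dx = ½∫_0^π [sin((n+n')x) + sin((n−n')x)] dx, which is 0 when n+n' is even and 2n/(n²−n'²) when n+n' is odd (it need not vanish on (0, π)). For the constant mode: ∫_0^π 1 dx = π, ∫_0^π cos(nx) dx = 0, ∫_0^π sin(nx) dx = (1−(−1)^n)/n.
  u² squared terms: (2)²·∫1 dx = 4·π = 4*π;  (-1)²·∫sin(x)² dx = 1·π/2 = π/2;  (-3)²·∫sin(2x)² dx = 9·π/2 = 9*π/2.
  u² cross terms: 2·(2)·(-1)·∫1·sin(x) dx = -4·(2) = -8;  2·(2)·(-3)·∫1·sin(2x) dx = -12·(0) = 0;  2·(-1)·(-3)·∫sin(x)·sin(2x) dx = 6·(0) = 0.
  So ∫_0^π u² dx = 4*π + π/2 + 9*π/2 − 8 + 0 + 0 = -8 + 9*π.
  (u')² squared terms: (-1)²·∫cos(x)² dx = 1·π/2 = π/2;  (-6)²·∫cos(2x)² dx = 36·π/2 = 18*π.
  (u')² cross terms: 2·(-1)·(-6)·∫cos(x)·cos(2x) dx = 12·(0) = 0.
  So ∫_0^π (u')² dx = π/2 + 18*π + 0 = 37*π/2.
||u||_{H^1}^2 = (-8 + 9*π) + (37*π/2) = -8 + 55*π/2.


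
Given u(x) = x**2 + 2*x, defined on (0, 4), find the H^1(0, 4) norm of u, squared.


||u||_{H^1}^2 = 10672/15

The H^1 norm (squared) on an interval (0, L) is
  ||u||_{H^1}^2 = ∫_0^L u(x)^2 dx + ∫_0^L u'(x)^2 dx.
Compute u'(x) = 2*x + 2.
Then u(x)^2 = x**4 + 4*x**3 + 4*x**2 and u'(x)^2 = 4*x**2 + 8*x + 4.
Integrate each monomial from 0 to 4 using ∫_0^4 c·x^n dx = c·4^(n+1)/(n+1):
  ∫_0^4 u(x)^2 dx = ∫_0^4 (x^4 + 4*x^3 + 4*x^2) dx. Term by term:
    ∫_0^4 x^4 dx = 1024/5;  ∫_0^4 4*x^3 dx = 256;  ∫_0^4 4*x^2 dx = 256/3.
  Sum: 1024/5 + 256 + 256/3 = 8192/15.
  ∫_0^4 u'(x)^2 dx = ∫_0^4 (4*x^2 + 8*x + 4) dx. Term by term:
    ∫_0^4 4*x^2 dx = 256/3;  ∫_0^4 8*x dx = 64;  ∫_0^4 4 dx = 16.
  Sum: 256/3 + 64 + 16 = 496/3.
Adding: ||u||_{H^1}^2 = 8192/15 + 496/3 = 10672/15.


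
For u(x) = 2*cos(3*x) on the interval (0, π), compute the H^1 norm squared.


||u||_{H^1(0,π)}^2 = 20*π

u'(x) = -6*sin(3*x).
Expand u² and (u')² and integrate term by term on (0, π), using: for integers n ≥ 1, ∫_0^π sin²(nx) dx = ∫_0^π cos²(nx) dx = π/2; for n ≠ n', ∫_0^π sin(nx)sin(n'x) dx = ∫_0^π cos(nx)cos(n'x) dx = 0; and by product-to-sum, ∫_0^π sin(nx)cos(n'x) dx = ½∫_0^π [sin((n+n')x) + sin((n−n')x)] dx, which is 0 when n+n' is even and 2n/(n²−n'²) when n+n' is odd (it need not vanish on (0, π)).
  u² squared terms: (2)²·∫cos(3x)² dx = 4·π/2 = 2*π.
  So ∫_0^π u² dx = 2*π.
  (u')² squared terms: (-6)²·∫sin(3x)² dx = 36·π/2 = 18*π.
  So ∫_0^π (u')² dx = 18*π.
||u||_{H^1}^2 = (2*π) + (18*π) = 20*π.


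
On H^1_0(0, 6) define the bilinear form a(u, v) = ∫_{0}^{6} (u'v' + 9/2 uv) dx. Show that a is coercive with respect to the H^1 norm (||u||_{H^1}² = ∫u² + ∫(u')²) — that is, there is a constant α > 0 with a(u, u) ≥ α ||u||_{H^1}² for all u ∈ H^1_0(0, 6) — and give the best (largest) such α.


α = 1

Coercivity of a(·,·) on H^1_0(0, 6) means a(u, u) ≥ α ||u||_{H^1}² for every u ∈ H^1_0.
The interval has length L = 6, and Poincaré/coercivity depend only on L. Here a(u, u) = ∫(u')² + (9/2)·∫u².
Here c = 9/2 ≥ 1, so a(u,u) = ∫(u')² + c∫u² ≥ ∫(u')² + ∫u² = ||u||_{H^1}², i.e. α = 1 works. No larger α is possible: a(u,u) ≥ α||u||_{H^1}² means (1−α)∫(u')² ≥ (α−c)∫u², and for the modes u_n = sin(nπ(x−x₀)/L) (x₀ the left endpoint) one has ∫u_n²/∫(u_n')² = (L/(nπ))² → 0, so a(u_n,u_n)/||u_n||_{H^1}² → 1. Hence the optimal constant is α = 1.
Therefore α = 1.


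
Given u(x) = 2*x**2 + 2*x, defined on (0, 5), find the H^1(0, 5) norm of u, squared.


||u||_{H^1}^2 = 14410/3

The H^1 norm (squared) on an interval (0, L) is
  ||u||_{H^1}^2 = ∫_0^L u(x)^2 dx + ∫_0^L u'(x)^2 dx.
Compute u'(x) = 4*x + 2.
Then u(x)^2 = 4*x**4 + 8*x**3 + 4*x**2 and u'(x)^2 = 16*x**2 + 16*x + 4.
Integrate each monomial from 0 to 5 using ∫_0^5 c·x^n dx = c·5^(n+1)/(n+1):
  ∫_0^5 u(x)^2 dx = ∫_0^5 (4*x^4 + 8*x^3 + 4*x^2) dx. Term by term:
    ∫_0^5 4*x^4 dx = 2500;  ∫_0^5 8*x^3 dx = 1250;  ∫_0^5 4*x^2 dx = 500/3.
  Sum: 2500 + 1250 + 500/3 = 11750/3.
  ∫_0^5 u'(x)^2 dx = ∫_0^5 (16*x^2 + 16*x + 4) dx. Term by term:
    ∫_0^5 16*x^2 dx = 2000/3;  ∫_0^5 16*x dx = 200;  ∫_0^5 4 dx = 20.
  Sum: 2000/3 + 200 + 20 = 2660/3.
Adding: ||u||_{H^1}^2 = 11750/3 + 2660/3 = 14410/3.


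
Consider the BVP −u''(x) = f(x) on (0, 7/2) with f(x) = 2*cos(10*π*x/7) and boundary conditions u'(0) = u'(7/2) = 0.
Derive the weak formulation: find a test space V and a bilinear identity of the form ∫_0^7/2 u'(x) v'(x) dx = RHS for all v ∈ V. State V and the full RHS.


V = H^1(0, 7/2) (no boundary constraint on v; u is determined up to an additive constant); weak form: ∫_0^7/2 u'v' dx = ∫_0^7/2 (2*cos(10*π*x/7)) v dx for all v ∈ V.

Multiply both sides by a test function v and integrate from 0 to 7/2:
  ∫_0^7/2 −u''(x) v(x) dx = ∫_0^7/2 f(x) v(x) dx.
Integrate the LHS by parts once:
  ∫_0^7/2 −u'' v dx = −[u'(x) v(x)]_0^7/2 + ∫_0^7/2 u'(x) v'(x) dx.
Thus ∫_0^7/2 u'(x) v'(x) dx = ∫_0^7/2 f(x) v(x) dx + [u'(x) v(x)]_0^7/2.
Choose V so that boundary terms are either known or forced to vanish.
u has homogeneous Neumann: u'(0) = u'(7/2) = 0. So [u' v]_0^7/2 = 0·v(7/2) − 0·v(0) = 0 for any v; take V = H^1(0, 7/2).
Weak formulation: find u (satisfying any essential BC) such that ∫_0^7/2 u'(x) v'(x) dx = ∫_0^7/2 f v dx for all v ∈ V (homogeneous Neumann, so boundary terms vanish).
Substituting f(x) = 2*cos(10*π*x/7), the right-hand side is ∫_0^7/2 (2*cos(10*π*x/7)) v dx.
Compatibility check (pure Neumann): taking v ≡ 1 ∈ V gives 0 = ∫_0^7/2 f dx + (0) − (0), i.e. ∫_0^7/2 f dx must equal u'(0) − u'(7/2) = 0. Indeed ∫_0^7/2 (2*cos(10*π*x/7)) dx = 0, so the data are compatible. The solution is then unique only up to an additive constant (fix it e.g. by requiring ∫_0^7/2 u dx = 0).


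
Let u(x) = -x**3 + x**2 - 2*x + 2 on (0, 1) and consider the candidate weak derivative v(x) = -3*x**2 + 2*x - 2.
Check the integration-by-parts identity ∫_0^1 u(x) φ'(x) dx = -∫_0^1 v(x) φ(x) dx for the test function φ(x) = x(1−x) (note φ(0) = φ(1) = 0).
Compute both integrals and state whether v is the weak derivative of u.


LHS = 19/60, RHS = 19/60. Yes, v = u' weakly.

u(x) = -x**3 + x**2 - 2*x + 2, classical derivative u'(x) = -3*x**2 + 2*x - 2.
φ(x) = x(1−x), so φ'(x) = 1 - 2*x.
Note φ(0) = φ(1) = 0, so the boundary term u·φ vanishes.
LHS = ∫_0^1 u(x) φ'(x) dx = ∫_0^1 (2*x^4 - 3*x^3 + 5*x^2 - 6*x + 2) dx. Term by term:
  ∫_0^1 2*x^4 dx = 2/5;  ∫_0^1 -3*x^3 dx = -3/4;  ∫_0^1 5*x^2 dx = 5/3;
  ∫_0^1 -6*x dx = -3;  ∫_0^1 2 dx = 2.
Sum: 2/5 − 3/4 + 5/3 − 3 + 2 = 19/60.
So LHS = 19/60.
∫_0^1 v(x) φ(x) dx = ∫_0^1 (3*x^4 - 5*x^3 + 4*x^2 - 2*x) dx. Term by term:
  ∫_0^1 3*x^4 dx = 3/5;  ∫_0^1 -5*x^3 dx = -5/4;  ∫_0^1 4*x^2 dx = 4/3;
  ∫_0^1 -2*x dx = -1.
Sum: 3/5 − 5/4 + 4/3 − 1 = -19/60.
So RHS = -∫_0^1 v(x) φ(x) dx = 19/60.
LHS = RHS, so the identity holds for this test φ.
Moreover u is smooth here and v(x) = u'(x) = -3*x**2 + 2*x - 2 pointwise, so the identity holds for every test function. Hence v is the weak derivative of u.


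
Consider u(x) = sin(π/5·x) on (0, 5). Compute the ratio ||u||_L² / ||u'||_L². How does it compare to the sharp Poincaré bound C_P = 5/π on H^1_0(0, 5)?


||u||_L² / ||u'||_L² = 5/π = C_P.

u(x) = sin(π/5·x), so u'(x) = π*cos(π*x/5)/5.
Writing u(x) = A·sin(kπx/L) with A = 1 and k = 1, use ∫_0^L sin²(kπx/L) dx = L/2 and ∫_0^L cos²(kπx/L) dx = L/2.
u² = 1·sin²(π/5·x) and (u')² = π^2/25·cos²(π/5·x), and each of sin², cos² integrates to L/2 = 5/2 over (0, 5).
∫_0^5 u² dx = 5/2, so ||u||_L² = sqrt(10)/2.
∫_0^5 (u')² dx = π^2/10, so ||u'||_L² = sqrt(10)*π/10.
Ratio ||u||_L² / ||u'||_L² = 5/π.
Sharp Poincaré constant on H^1_0(0, 5) is C_P = L/π = 5/π, achieved by sin(π/5·x).
This is the k = 1 eigenfunction (up to amplitude), so the ratio equals the sharp Poincaré constant exactly.


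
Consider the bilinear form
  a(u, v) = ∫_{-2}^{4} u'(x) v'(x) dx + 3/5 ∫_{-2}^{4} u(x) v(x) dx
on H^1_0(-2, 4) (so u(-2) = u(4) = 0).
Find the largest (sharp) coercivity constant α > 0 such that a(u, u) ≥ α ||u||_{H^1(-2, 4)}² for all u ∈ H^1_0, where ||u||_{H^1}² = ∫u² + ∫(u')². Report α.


α = (π^2 + 108/5)/(π^2 + 36)

Coercivity of a(·,·) on H^1_0(-2, 4) means a(u, u) ≥ α ||u||_{H^1}² for every u ∈ H^1_0.
The interval has length L = 6, and Poincaré/coercivity depend only on L. Here a(u, u) = ∫(u')² + (3/5)·∫u².
Here 0 < c = 3/5 < 1. The condition a(u,u) ≥ α||u||_{H^1}² reads (1−α)∫(u')² ≥ (α−c)∫u². Any admissible α is ≤ 1 (rapidly oscillating u have ∫u²/∫(u')² → 0), and α = 1 would force 0 ≥ (1−c)∫u², impossible since c < 1; so 1−α > 0. By the sharp Poincaré inequality on H^1_0 of an interval of length L, ∫(u')² ≥ (π/L)²∫u² with equality for the first sine mode sin(π(x−x₀)/L) (x₀ the left endpoint), so the inequality holds for all u iff (1−α)(π/L)² ≥ α − c, i.e. α ≤ ((π/L)² + c)/((π/L)² + 1) = (1 + c(L/π)²)/(1 + (L/π)²). With (π/L)² = π^2/36 and c = 3/5, the largest admissible constant is α = ((π/L)² + c)/((π/L)² + 1).
Simplifying, α = (π^2 + 108/5)/(π^2 + 36).


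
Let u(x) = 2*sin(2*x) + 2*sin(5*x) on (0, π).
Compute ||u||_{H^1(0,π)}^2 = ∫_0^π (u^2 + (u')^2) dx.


||u||_{H^1(0,π)}^2 = 62*π

u'(x) = 4*cos(2*x) + 10*cos(5*x).
Expand u² and (u')² and integrate term by term on (0, π), using: for integers n ≥ 1, ∫_0^π sin²(nx) dx = ∫_0^π cos²(nx) dx = π/2; for n ≠ n', ∫_0^π sin(nx)sin(n'x) dx = ∫_0^π cos(nx)cos(n'x) dx = 0; and by product-to-sum, ∫_0^π sin(nx)cos(n'x) dx = ½∫_0^π [sin((n+n')x) + sin((n−n')x)] dx, which is 0 when n+n' is even and 2n/(n²−n'²) when n+n' is odd (it need not vanish on (0, π)).
  u² squared terms: (2)²·∫sin(2x)² dx = 4·π/2 = 2*π;  (2)²·∫sin(5x)² dx = 4·π/2 = 2*π.
  u² cross terms: 2·(2)·(2)·∫sin(2x)·sin(5x) dx = 8·(0) = 0.
  So ∫_0^π u² dx = 2*π + 2*π + 0 = 4*π.
  (u')² squared terms: (4)²·∫cos(2x)² dx = 16·π/2 = 8*π;  (10)²·∫cos(5x)² dx = 100·π/2 = 50*π.
  (u')² cross terms: 2·(4)·(10)·∫cos(2x)·cos(5x) dx = 80·(0) = 0.
  So ∫_0^π (u')² dx = 8*π + 50*π + 0 = 58*π.
||u||_{H^1}^2 = (4*π) + (58*π) = 62*π.


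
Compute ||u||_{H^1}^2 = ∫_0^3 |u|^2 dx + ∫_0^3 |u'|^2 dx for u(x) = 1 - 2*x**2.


||u||_{H^1}^2 = 1527/5

The H^1 norm (squared) on an interval (0, L) is
  ||u||_{H^1}^2 = ∫_0^L u(x)^2 dx + ∫_0^L u'(x)^2 dx.
Compute u'(x) = -4*x.
Then u(x)^2 = 4*x**4 - 4*x**2 + 1 and u'(x)^2 = 16*x**2.
Integrate each monomial from 0 to 3 using ∫_0^3 c·x^n dx = c·3^(n+1)/(n+1):
  ∫_0^3 u(x)^2 dx = ∫_0^3 (4*x^4 - 4*x^2 + 1) dx. Term by term:
    ∫_0^3 4*x^4 dx = 972/5;  ∫_0^3 -4*x^2 dx = -36;  ∫_0^3 1 dx = 3.
  Sum: 972/5 − 36 + 3 = 807/5.
  ∫_0^3 u'(x)^2 dx = ∫_0^3 (16*x^2) dx. Term by term:
    ∫_0^3 16*x^2 dx = 144.
Adding: ||u||_{H^1}^2 = 807/5 + 144 = 1527/5.


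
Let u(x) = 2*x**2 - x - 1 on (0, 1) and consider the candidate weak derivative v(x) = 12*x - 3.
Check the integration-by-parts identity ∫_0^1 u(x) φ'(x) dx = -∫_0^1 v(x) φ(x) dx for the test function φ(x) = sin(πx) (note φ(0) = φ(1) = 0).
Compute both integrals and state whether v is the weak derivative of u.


LHS = -2/π, RHS = -6/π. No, v is not the weak derivative of u.

u(x) = 2*x**2 - x - 1, classical derivative u'(x) = 4*x - 1.
φ(x) = sin(πx), so φ'(x) = π*cos(π*x).
Note φ(0) = φ(1) = 0, so the boundary term u·φ vanishes.
LHS = ∫_0^1 u(x) φ'(x) dx = ∫_0^1 (2*π*x^2*cos(π*x) - π*x*cos(π*x) - π*cos(π*x)) dx. Term by term:
  ∫_0^1 -π*cos(π*x) dx = 0;  ∫_0^1 -π*x*cos(π*x) dx = 2/π;  ∫_0^1 2*π*x^2*cos(π*x) dx = -4/π.
Sum: 0 + 2/π − 4/π = -2/π.
So LHS = -2/π.
∫_0^1 v(x) φ(x) dx = ∫_0^1 (12*x*sin(π*x) - 3*sin(π*x)) dx. Term by term:
  ∫_0^1 -3*sin(π*x) dx = -6/π;  ∫_0^1 12*x*sin(π*x) dx = 12/π.
Sum: -6/π + 12/π = 6/π.
So RHS = -∫_0^1 v(x) φ(x) dx = -6/π.
LHS − RHS = 4/π ≠ 0, so the identity fails.
(For a valid weak derivative the identity must hold for EVERY test function, in particular this one. The failure shows v is NOT the weak derivative of u.)
Correct weak derivative would be u'(x) = 4*x - 1.


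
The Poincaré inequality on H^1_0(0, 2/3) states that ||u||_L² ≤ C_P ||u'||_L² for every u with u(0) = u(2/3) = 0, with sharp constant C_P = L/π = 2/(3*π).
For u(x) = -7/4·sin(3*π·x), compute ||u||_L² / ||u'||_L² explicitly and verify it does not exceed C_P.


||u||_L² / ||u'||_L² = 1/(3*π) < C_P = 2/(3*π).

u(x) = -7/4·sin(3*π·x), so u'(x) = -21*π*cos(3*π*x)/4.
Writing u(x) = A·sin(kπx/L) with A = -7/4 and k = 2, use ∫_0^L sin²(kπx/L) dx = L/2 and ∫_0^L cos²(kπx/L) dx = L/2.
u² = 49/16·sin²(3*π·x) and (u')² = 441*π^2/16·cos²(3*π·x), and each of sin², cos² integrates to L/2 = 1/3 over (0, 2/3).
∫_0^2/3 u² dx = 49/48, so ||u||_L² = 7*sqrt(3)/12.
∫_0^2/3 (u')² dx = 147*π^2/16, so ||u'||_L² = 7*sqrt(3)*π/4.
Ratio ||u||_L² / ||u'||_L² = 1/(3*π).
Sharp Poincaré constant on H^1_0(0, 2/3) is C_P = L/π = 2/(3*π), achieved by sin(3*π/2·x).
This is the k = 2 harmonic; the ratio L/(kπ) is strictly less than C_P = L/π, consistent with the sharp inequality ||u||_L² ≤ C_P ||u'||_L².


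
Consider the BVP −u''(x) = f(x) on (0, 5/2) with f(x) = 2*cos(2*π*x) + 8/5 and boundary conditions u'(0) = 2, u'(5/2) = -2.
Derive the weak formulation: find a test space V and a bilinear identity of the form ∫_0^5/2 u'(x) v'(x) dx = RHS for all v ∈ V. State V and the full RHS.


V = H^1(0, 5/2) (v unrestricted at boundary; u is determined up to an additive constant); weak form: ∫_0^5/2 u'v' dx = ∫_0^5/2 (2*cos(2*π*x) + 8/5) v dx − 2·v(5/2) − 2·v(0) for all v ∈ V.

Multiply both sides by a test function v and integrate from 0 to 5/2:
  ∫_0^5/2 −u''(x) v(x) dx = ∫_0^5/2 f(x) v(x) dx.
Integrate the LHS by parts once:
  ∫_0^5/2 −u'' v dx = −[u'(x) v(x)]_0^5/2 + ∫_0^5/2 u'(x) v'(x) dx.
Thus ∫_0^5/2 u'(x) v'(x) dx = ∫_0^5/2 f(x) v(x) dx + [u'(x) v(x)]_0^5/2.
Choose V so that boundary terms are either known or forced to vanish.
u has inhomogeneous Neumann u'(0) = 2, u'(5/2) = -2. [u' v]_0^5/2 = (-2)·v(5/2) − (2)·v(0) = − 2·v(5/2) − 2·v(0). Take V = H^1(0, 5/2); boundary term becomes part of RHS.
Weak formulation: find u (satisfying any essential BC) such that ∫_0^5/2 u'(x) v'(x) dx = ∫_0^5/2 f v dx − 2·v(5/2) − 2·v(0) for all v ∈ V (Neumann data are natural BCs: they enter the RHS as boundary terms).
Substituting f(x) = 2*cos(2*π*x) + 8/5, the right-hand side is ∫_0^5/2 (2*cos(2*π*x) + 8/5) v dx − 2·v(5/2) − 2·v(0).
Compatibility check (pure Neumann): taking v ≡ 1 ∈ V gives 0 = ∫_0^5/2 f dx + (-2) − (2), i.e. ∫_0^5/2 f dx must equal u'(0) − u'(5/2) = 4. Indeed ∫_0^5/2 (2*cos(2*π*x) + 8/5) dx = 4, so the data are compatible. The solution is then unique only up to an additive constant (fix it e.g. by requiring ∫_0^5/2 u dx = 0).


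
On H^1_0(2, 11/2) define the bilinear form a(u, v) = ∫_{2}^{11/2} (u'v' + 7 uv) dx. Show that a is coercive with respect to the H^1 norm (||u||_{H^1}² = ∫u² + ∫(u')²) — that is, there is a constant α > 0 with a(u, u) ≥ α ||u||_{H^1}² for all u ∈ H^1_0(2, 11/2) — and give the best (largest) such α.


α = 1

Coercivity of a(·,·) on H^1_0(2, 11/2) means a(u, u) ≥ α ||u||_{H^1}² for every u ∈ H^1_0.
The interval has length L = 7/2, and Poincaré/coercivity depend only on L. Here a(u, u) = ∫(u')² + (7)·∫u².
Here c = 7 ≥ 1, so a(u,u) = ∫(u')² + c∫u² ≥ ∫(u')² + ∫u² = ||u||_{H^1}², i.e. α = 1 works. No larger α is possible: a(u,u) ≥ α||u||_{H^1}² means (1−α)∫(u')² ≥ (α−c)∫u², and for the modes u_n = sin(nπ(x−x₀)/L) (x₀ the left endpoint) one has ∫u_n²/∫(u_n')² = (L/(nπ))² → 0, so a(u_n,u_n)/||u_n||_{H^1}² → 1. Hence the optimal constant is α = 1.
Therefore α = 1.


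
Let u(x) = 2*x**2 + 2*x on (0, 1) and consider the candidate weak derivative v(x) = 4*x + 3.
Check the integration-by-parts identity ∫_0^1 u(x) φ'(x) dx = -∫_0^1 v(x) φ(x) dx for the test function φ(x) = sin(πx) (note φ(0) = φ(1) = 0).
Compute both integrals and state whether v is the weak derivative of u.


LHS = -8/π, RHS = -10/π. No, v is not the weak derivative of u.

u(x) = 2*x**2 + 2*x, classical derivative u'(x) = 4*x + 2.
φ(x) = sin(πx), so φ'(x) = π*cos(π*x).
Note φ(0) = φ(1) = 0, so the boundary term u·φ vanishes.
LHS = ∫_0^1 u(x) φ'(x) dx = ∫_0^1 (2*π*x^2*cos(π*x) + 2*π*x*cos(π*x)) dx. Term by term:
  ∫_0^1 2*π*x*cos(π*x) dx = -4/π;  ∫_0^1 2*π*x^2*cos(π*x) dx = -4/π.
Sum: -4/π − 4/π = -8/π.
So LHS = -8/π.
∫_0^1 v(x) φ(x) dx = ∫_0^1 (4*x*sin(π*x) + 3*sin(π*x)) dx. Term by term:
  ∫_0^1 3*sin(π*x) dx = 6/π;  ∫_0^1 4*x*sin(π*x) dx = 4/π.
Sum: 6/π + 4/π = 10/π.
So RHS = -∫_0^1 v(x) φ(x) dx = -10/π.
LHS − RHS = 2/π ≠ 0, so the identity fails.
(For a valid weak derivative the identity must hold for EVERY test function, in particular this one. The failure shows v is NOT the weak derivative of u.)
Correct weak derivative would be u'(x) = 4*x + 2.


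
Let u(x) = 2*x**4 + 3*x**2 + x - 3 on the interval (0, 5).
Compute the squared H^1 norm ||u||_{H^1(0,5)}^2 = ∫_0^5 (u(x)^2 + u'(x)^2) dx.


||u||_{H^1}^2 = 225434875/126

The H^1 norm (squared) on an interval (0, L) is
  ||u||_{H^1}^2 = ∫_0^L u(x)^2 dx + ∫_0^L u'(x)^2 dx.
Compute u'(x) = 8*x**3 + 6*x + 1.
Then u(x)^2 = 4*x**8 + 12*x**6 + 4*x**5 - 3*x**4 + 6*x**3 - 17*x**2 - 6*x + 9 and u'(x)^2 = 64*x**6 + 96*x**4 + 16*x**3 + 36*x**2 + 12*x + 1.
Integrate each monomial from 0 to 5 using ∫_0^5 c·x^n dx = c·5^(n+1)/(n+1):
  ∫_0^5 u(x)^2 dx = ∫_0^5 (4*x^8 + 12*x^6 + 4*x^5 - 3*x^4 + 6*x^3 - 17*x^2 - 6*x + 9) dx. Term by term:
    ∫_0^5 4*x^8 dx = 7812500/9;  ∫_0^5 12*x^6 dx = 937500/7;  ∫_0^5 4*x^5 dx = 31250/3;
    ∫_0^5 -3*x^4 dx = -1875;  ∫_0^5 6*x^3 dx = 1875/2;  ∫_0^5 -17*x^2 dx = -2125/3;
    ∫_0^5 -6*x dx = -75;  ∫_0^5 9 dx = 45.
  Sum: 7812500/9 + 937500/7 + 31250/3 − 1875 + 1875/2 − 2125/3 − 75 + 45 = 127351345/126.
  ∫_0^5 u'(x)^2 dx = ∫_0^5 (64*x^6 + 96*x^4 + 16*x^3 + 36*x^2 + 12*x + 1) dx. Term by term:
    ∫_0^5 64*x^6 dx = 5000000/7;  ∫_0^5 96*x^4 dx = 60000;  ∫_0^5 16*x^3 dx = 2500;
    ∫_0^5 36*x^2 dx = 1500;  ∫_0^5 12*x dx = 150;  ∫_0^5 1 dx = 5.
  Sum: 5000000/7 + 60000 + 2500 + 1500 + 150 + 5 = 5449085/7.
Adding: ||u||_{H^1}^2 = 127351345/126 + 5449085/7 = 225434875/126.


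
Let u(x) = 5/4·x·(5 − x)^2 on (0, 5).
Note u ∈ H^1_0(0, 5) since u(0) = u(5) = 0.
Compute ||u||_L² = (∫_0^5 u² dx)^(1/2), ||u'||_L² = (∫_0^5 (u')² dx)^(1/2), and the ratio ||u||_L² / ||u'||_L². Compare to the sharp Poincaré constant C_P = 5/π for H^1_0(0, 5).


||u||_L² / ||u'||_L² = 5*sqrt(14)/14 < C_P = 5/π.

u(x) = 5/4·x·(5 − x)^2, so u'(x) = 15*x^2/4 - 25*x + 125/4.
u(x) = 5/4·x·(5 − x)^2 vanishes at x = 0 and x = 5, so u ∈ H^1_0(0, 5). Differentiate via the product rule and integrate the resulting polynomials term by term.
  ∫_0^5 u² dx = ∫_0^5 (25*x^6/16 - 125*x^5/4 + 1875*x^4/8 - 3125*x^3/4 + 15625*x^2/16) dx. Term by term:
    ∫_0^5 25*x^6/16 dx = 1953125/112;  ∫_0^5 -125*x^5/4 dx = -1953125/24;  ∫_0^5 1875*x^4/8 dx = 1171875/8;
    ∫_0^5 -3125*x^3/4 dx = -1953125/16;  ∫_0^5 15625*x^2/16 dx = 1953125/48.
  Sum: 1953125/112 − 1953125/24 + 1171875/8 − 1953125/16 + 1953125/48 = 390625/336.
  ∫_0^5 (u')² dx = ∫_0^5 (225*x^4/16 - 375*x^3/2 + 6875*x^2/8 - 3125*x/2 + 15625/16) dx. Term by term:
    ∫_0^5 225*x^4/16 dx = 140625/16;  ∫_0^5 -375*x^3/2 dx = -234375/8;  ∫_0^5 6875*x^2/8 dx = 859375/24;
    ∫_0^5 -3125*x/2 dx = -78125/4;  ∫_0^5 15625/16 dx = 78125/16.
  Sum: 140625/16 − 234375/8 + 859375/24 − 78125/4 + 78125/16 = 15625/24.
∫_0^5 u² dx = 390625/336, so ||u||_L² = 625*sqrt(21)/84.
∫_0^5 (u')² dx = 15625/24, so ||u'||_L² = 125*sqrt(6)/12.
Ratio ||u||_L² / ||u'||_L² = 5*sqrt(14)/14.
Sharp Poincaré constant on H^1_0(0, 5) is C_P = L/π = 5/π, achieved by sin(π/5·x).
A polynomial bump cannot attain the sharp Poincaré constant (only the first sine eigenfunction does), so the ratio is strictly less than C_P, consistent with ||u||_L² ≤ C_P ||u'||_L².


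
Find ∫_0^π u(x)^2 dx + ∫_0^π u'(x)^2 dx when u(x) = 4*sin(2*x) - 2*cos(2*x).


||u||_{H^1(0,π)}^2 = 50*π

u'(x) = 4*sin(2*x) + 8*cos(2*x).
Expand u² and (u')² and integrate term by term on (0, π), using: for integers n ≥ 1, ∫_0^π sin²(nx) dx = ∫_0^π cos²(nx) dx = π/2; for n ≠ n', ∫_0^π sin(nx)sin(n'x) dx = ∫_0^π cos(nx)cos(n'x) dx = 0; and by product-to-sum, ∫_0^π sin(nx)cos(n'x) dx = ½∫_0^π [sin((n+n')x) + sin((n−n')x)] dx, which is 0 when n+n' is even and 2n/(n²−n'²) when n+n' is odd (it need not vanish on (0, π)).
  u² squared terms: (-2)²·∫cos(2x)² dx = 4·π/2 = 2*π;  (4)²·∫sin(2x)² dx = 16·π/2 = 8*π.
  u² cross terms: 2·(-2)·(4)·∫cos(2x)·sin(2x) dx = -16·(0) = 0.
  So ∫_0^π u² dx = 2*π + 8*π + 0 = 10*π.
  (u')² squared terms: (4)²·∫sin(2x)² dx = 16·π/2 = 8*π;  (8)²·∫cos(2x)² dx = 64·π/2 = 32*π.
  (u')² cross terms: 2·(4)·(8)·∫sin(2x)·cos(2x) dx = 64·(0) = 0.
  So ∫_0^π (u')² dx = 8*π + 32*π + 0 = 40*π.
||u||_{H^1}^2 = (10*π) + (40*π) = 50*π.
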